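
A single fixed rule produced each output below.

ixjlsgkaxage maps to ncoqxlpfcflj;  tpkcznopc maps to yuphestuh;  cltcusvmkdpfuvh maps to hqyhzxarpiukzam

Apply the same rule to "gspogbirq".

The pattern: shift every letter 5 places forward in the alphabet (wrapping around).
"gspogbirq" → "lxutlgnwv".

lxutlgnwv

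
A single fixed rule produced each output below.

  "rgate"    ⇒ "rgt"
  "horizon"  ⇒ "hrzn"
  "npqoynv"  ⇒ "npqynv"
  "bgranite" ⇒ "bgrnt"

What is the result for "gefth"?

gfth

Looking at the pairs, the operation is to remove every vowel.
On "gefth" that produces "gfth".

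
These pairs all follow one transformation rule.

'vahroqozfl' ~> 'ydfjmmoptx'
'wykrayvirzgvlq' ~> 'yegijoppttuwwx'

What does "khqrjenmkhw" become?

The transformation: sort the characters into alphabetical order, then shift every letter 2 places backward in the alphabet (wrapping around).
Starting from "khqrjenmkhw": after the first operation, "ehhjkkmnqrw"; after the second, "cffhiiklopu".

cffhiiklopu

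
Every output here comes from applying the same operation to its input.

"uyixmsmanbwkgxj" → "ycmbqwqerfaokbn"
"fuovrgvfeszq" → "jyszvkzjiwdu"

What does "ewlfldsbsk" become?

iapjphwfwo

Each output is the input with this applied: shift every letter 4 places forward in the alphabet (wrapping around).
Doing the same to "ewlfldsbsk": "iapjphwfwo".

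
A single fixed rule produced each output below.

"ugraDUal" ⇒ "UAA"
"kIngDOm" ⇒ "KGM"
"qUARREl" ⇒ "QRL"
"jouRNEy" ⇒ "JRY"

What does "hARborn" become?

The rule is to keep one character in every 3, starting at position 1 (positions 1st, 4th, 7th, ...), then convert every letter to uppercase.
Starting from "hARborn": after the first operation, "hbn"; after the second, "HBN".

HBN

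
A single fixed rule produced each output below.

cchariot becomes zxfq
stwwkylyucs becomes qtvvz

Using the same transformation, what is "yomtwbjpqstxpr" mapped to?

Each output is the input with this applied: shift every letter 3 places backward in the alphabet (wrapping around), then keep every other character starting from the second (positions 2nd, 4th, 6th, ...).
Working it through for "yomtwbjpqstxpr": intermediate "vljqtygmnpqumo", final "lqympuo".

lqympuo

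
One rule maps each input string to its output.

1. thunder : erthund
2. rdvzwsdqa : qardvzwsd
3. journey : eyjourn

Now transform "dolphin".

indolph

In each case the input is transformed by: move the last 2 characters to the front (rotate right by 2).
Applying that to "dolphin" gives "indolph".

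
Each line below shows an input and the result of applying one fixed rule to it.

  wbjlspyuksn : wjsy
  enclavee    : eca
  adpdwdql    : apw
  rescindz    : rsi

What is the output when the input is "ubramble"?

urm

What's happening: delete the last 3 characters, then keep every other character starting from the first (positions 1st, 3rd, 5th, ...).
For "ubramble", step one produces "ubram"; step two turns that into "urm".
(Check on "enclavee": → "encla" → "eca" ✓)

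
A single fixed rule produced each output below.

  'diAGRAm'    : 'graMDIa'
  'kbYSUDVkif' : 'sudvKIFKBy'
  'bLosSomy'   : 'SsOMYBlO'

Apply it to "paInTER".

NterPAi

Looking at the pairs, the operation is to flip the case of every letter, then move the first 3 characters to the end (rotate left by 3).
On "paInTER": the first step gives "PAiNter", and the second then gives "NterPAi".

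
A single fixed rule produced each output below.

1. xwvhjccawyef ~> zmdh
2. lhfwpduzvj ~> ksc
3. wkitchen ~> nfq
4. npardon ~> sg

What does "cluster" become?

ow

The rule is to shift every letter 3 places forward in the alphabet (wrapping around), then keep one character in every 3, starting at position 2 (positions 2nd, 5th, 8th, ...).
For "cluster" the result is "ow".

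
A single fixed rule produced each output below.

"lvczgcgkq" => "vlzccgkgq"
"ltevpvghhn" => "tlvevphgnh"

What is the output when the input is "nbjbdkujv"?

bnbjkdjuv

The pattern: swap each adjacent pair of characters (1↔2, 3↔4, ...).
For "nbjbdkujv" the result is "bnbjkdjuv".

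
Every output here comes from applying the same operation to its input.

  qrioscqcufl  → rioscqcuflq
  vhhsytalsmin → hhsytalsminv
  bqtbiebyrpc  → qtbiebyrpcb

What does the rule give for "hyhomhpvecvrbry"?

yhomhpvecvrbryh

The rule is to move the first character to the end.
Applying that to "hyhomhpvecvrbry" gives "yhomhpvecvrbryh".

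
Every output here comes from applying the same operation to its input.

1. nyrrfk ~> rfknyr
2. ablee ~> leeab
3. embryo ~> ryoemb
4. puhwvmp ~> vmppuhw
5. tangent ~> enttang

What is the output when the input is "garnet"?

Looking at the pairs, the operation is to move the last 3 characters to the front (rotate right by 3).
So "garnet" becomes "netgar".

netgar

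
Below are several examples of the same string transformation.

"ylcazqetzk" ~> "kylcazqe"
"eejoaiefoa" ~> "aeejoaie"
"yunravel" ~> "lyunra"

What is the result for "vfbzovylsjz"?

zvfbzovyl

The transformation: move the last character to the front, then delete the last 2 characters.
Working it through for "vfbzovylsjz": intermediate "zvfbzovylsj", final "zvfbzovyl".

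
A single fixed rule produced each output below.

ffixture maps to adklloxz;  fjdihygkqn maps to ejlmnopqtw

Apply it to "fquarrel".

What's happening: shift every letter 6 places forward in the alphabet (wrapping around), then sort the characters into alphabetical order.
Starting from "fquarrel": after the first operation, "lwagxxkr"; after the second, "agklrwxx".

agklrwxx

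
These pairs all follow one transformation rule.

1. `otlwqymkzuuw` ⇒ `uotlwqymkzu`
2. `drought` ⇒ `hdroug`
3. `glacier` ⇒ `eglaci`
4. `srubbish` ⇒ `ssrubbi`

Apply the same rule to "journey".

ejourn

The transformation: delete the last character, then move the last character to the front.
Starting from "journey": after the first operation, "journe"; after the second, "ejourn".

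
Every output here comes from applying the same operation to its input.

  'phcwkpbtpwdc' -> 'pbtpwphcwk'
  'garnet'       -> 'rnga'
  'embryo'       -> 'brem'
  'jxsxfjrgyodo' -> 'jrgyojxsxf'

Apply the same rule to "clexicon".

xiccle

The rule is to delete the last 2 characters, then swap the front and back halves of the string.
For "clexicon", step one produces "clexic"; step two turns that into "xiccle".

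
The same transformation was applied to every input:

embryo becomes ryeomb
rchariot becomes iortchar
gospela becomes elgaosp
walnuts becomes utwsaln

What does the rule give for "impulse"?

lsiempu

What's happening: swap the first and last characters, then move the last 3 characters to the front (rotate right by 3).
For "impulse", step one produces "empulsi"; step two turns that into "lsiempu".
(Check on "rchariot": → "tcharior" → "iortchar" ✓)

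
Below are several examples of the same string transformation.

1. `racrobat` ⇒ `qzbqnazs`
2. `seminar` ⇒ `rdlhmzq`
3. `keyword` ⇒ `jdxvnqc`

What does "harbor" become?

gzqanq

The transformation: shift every letter 1 place backward in the alphabet (wrapping around).
So "harbor" becomes "gzqanq".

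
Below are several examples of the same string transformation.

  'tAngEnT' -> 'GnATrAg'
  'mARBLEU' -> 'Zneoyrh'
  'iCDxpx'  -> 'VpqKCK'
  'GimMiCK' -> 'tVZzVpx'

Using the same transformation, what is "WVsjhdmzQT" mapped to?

Each output is the input with this applied: shift every letter 13 places forward in the alphabet (wrapping around) — i.e. ROT13, then flip the case of every letter.
For "WVsjhdmzQT" the result is "jiFWUQZMdg".

jiFWUQZMdg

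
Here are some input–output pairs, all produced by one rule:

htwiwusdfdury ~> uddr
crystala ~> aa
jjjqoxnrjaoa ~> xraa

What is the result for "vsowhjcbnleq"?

jblq

The transformation: keep every other character starting from the second (positions 2nd, 4th, 6th, ...), then delete the first 2 characters.
For "vsowhjcbnleq", step one produces "swjblq"; step two turns that into "jblq".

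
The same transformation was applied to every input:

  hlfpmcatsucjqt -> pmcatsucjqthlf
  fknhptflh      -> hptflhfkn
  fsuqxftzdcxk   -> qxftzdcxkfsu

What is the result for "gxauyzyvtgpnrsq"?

The rule is to move the first 3 characters to the end (rotate left by 3).
So "gxauyzyvtgpnrsq" becomes "uyzyvtgpnrsqgxa".

uyzyvtgpnrsqgxa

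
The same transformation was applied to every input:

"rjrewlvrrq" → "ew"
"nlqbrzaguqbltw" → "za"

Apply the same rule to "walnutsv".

ln

The pattern: swap the front and back halves of the string, then keep only the last 2 characters.
On "walnutsv": the first step gives "utsvwaln", and the second then gives "ln".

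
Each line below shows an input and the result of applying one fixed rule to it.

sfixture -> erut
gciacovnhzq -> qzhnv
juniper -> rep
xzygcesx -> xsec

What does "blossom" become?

mos

The pattern: take characters alternately from the front and the back (1st, last, 2nd, 2nd-last, ...), then keep every other character starting from the second (positions 2nd, 4th, 6th, ...).
Starting from "blossom": after the first operation, "bmlooss"; after the second, "mos".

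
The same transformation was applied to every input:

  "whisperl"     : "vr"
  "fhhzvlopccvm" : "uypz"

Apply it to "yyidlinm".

vv

What's happening: keep one character in every 3, starting at position 3 (positions 3rd, 6th, 9th, ...), then shift every letter 13 places forward in the alphabet (wrapping around) — i.e. ROT13.
Starting from "yyidlinm": after the first operation, "ii"; after the second, "vv".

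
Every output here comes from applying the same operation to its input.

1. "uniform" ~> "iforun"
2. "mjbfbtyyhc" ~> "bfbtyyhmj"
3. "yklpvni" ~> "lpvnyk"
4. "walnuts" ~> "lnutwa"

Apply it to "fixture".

In each case the input is transformed by: delete the last character, then move the first 2 characters to the end (rotate left by 2).
Starting from "fixture": after the first operation, "fixtur"; after the second, "xturfi".
(Check on "uniform": → "unifor" → "iforun" ✓)

xturfi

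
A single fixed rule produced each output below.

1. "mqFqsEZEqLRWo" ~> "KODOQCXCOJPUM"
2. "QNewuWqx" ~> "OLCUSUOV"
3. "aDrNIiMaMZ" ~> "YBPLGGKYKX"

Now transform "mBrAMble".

KZPYKZJC

The transformation: shift every letter 2 places backward in the alphabet (wrapping around), then convert every letter to uppercase.
Starting from "mBrAMble": after the first operation, "kZpYKzjc"; after the second, "KZPYKZJC".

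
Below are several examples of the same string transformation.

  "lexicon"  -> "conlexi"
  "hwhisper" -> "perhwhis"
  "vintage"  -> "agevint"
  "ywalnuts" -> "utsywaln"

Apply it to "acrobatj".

atjacrob

What's happening: move the last 3 characters to the front (rotate right by 3).
Doing the same to "acrobatj": "atjacrob".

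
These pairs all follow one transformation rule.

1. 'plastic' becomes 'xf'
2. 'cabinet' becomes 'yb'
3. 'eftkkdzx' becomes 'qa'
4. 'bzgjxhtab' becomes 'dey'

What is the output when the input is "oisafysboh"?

Looking at the pairs, the operation is to shift every letter 3 places backward in the alphabet (wrapping around), then keep one character in every 3, starting at position 3 (positions 3rd, 6th, 9th, ...).
For "oisafysboh", step one produces "lfpxcvpyle"; step two turns that into "pvl".

pvl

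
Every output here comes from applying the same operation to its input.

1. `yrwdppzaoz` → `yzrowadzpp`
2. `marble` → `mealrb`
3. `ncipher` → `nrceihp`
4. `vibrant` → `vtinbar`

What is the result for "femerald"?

In each case the input is transformed by: take characters alternately from the front and the back (1st, last, 2nd, 2nd-last, ...).
So "femerald" becomes "fdelmaer".

fdelmaer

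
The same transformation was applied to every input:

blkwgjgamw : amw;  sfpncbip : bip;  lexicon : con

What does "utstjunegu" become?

egu

Each output is the input with this applied: keep only the last 3 characters.
Applying that to "utstjunegu" gives "egu".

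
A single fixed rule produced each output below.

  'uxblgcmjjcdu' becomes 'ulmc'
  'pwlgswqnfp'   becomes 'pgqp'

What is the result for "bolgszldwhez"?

bglh

The pattern: keep one character in every 3, starting at position 1 (positions 1st, 4th, 7th, ...).
So "bolgszldwhez" becomes "bglh".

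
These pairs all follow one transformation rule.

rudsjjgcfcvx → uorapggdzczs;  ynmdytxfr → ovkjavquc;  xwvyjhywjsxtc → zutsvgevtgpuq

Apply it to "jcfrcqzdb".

ygzcoznwa

Each output is the input with this applied: move the last character to the front, then shift every letter 3 places backward in the alphabet (wrapping around).
Applying both steps to "jcfrcqzdb": "bjcfrcqzd", then "ygzcoznwa".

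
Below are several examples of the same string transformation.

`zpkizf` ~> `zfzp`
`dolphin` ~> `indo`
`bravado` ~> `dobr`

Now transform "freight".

Looking at the pairs, the operation is to move the first 2 characters to the end (rotate left by 2), then keep only the last 4 characters.
On "freight": the first step gives "eightfr", and the second then gives "htfr".

htfr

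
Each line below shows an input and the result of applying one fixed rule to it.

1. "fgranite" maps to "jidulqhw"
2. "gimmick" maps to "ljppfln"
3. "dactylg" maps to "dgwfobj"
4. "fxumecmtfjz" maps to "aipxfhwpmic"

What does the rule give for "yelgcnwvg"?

hbjoqfyzj

Each output is the input with this applied: shift every letter 3 places forward in the alphabet (wrapping around), then swap each adjacent pair of characters (1↔2, 3↔4, ...).
On "yelgcnwvg" that produces "hbjoqfyzj".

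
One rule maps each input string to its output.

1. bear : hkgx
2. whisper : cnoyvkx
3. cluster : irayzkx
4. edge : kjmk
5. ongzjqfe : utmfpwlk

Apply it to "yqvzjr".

The pattern: shift every letter 6 places forward in the alphabet (wrapping around).
For "yqvzjr" the result is "ewbfpx".

ewbfpx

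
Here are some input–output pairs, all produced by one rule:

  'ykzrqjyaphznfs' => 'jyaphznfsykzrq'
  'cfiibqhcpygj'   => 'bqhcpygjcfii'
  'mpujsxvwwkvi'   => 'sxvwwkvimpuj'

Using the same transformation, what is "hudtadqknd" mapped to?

The rule is to move the last 2 characters to the front (rotate right by 2), then swap the front and back halves of the string.
"hudtadqknd" → "ndhudtadqk" → "tadqkndhud".

tadqkndhud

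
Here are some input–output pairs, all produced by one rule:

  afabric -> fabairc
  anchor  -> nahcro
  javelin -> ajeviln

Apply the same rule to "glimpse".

The rule is to swap each adjacent pair of characters (1↔2, 3↔4, ...).
On "glimpse" that produces "lgmispe".

lgmispe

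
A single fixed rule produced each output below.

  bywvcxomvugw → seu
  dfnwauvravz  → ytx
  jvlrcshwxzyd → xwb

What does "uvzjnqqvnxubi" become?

The transformation: shift every letter 2 places backward in the alphabet (wrapping around), then keep only the last 3 characters.
Applying both steps to "uvzjnqqvnxubi": "stxhlootlvszg", then "szg".
(Check on "dfnwauvravz": → "bdluystpytx" → "ytx" ✓)

szg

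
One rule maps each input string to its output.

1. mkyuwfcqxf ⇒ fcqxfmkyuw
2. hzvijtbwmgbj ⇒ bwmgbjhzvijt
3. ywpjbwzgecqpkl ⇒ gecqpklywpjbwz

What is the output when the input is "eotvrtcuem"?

tcuemeotvr

The rule is to swap the front and back halves of the string.
Doing the same to "eotvrtcuem": "tcuemeotvr".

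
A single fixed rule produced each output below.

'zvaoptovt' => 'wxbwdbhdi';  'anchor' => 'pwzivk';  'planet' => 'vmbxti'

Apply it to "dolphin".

xpqvlwt

What's happening: shift every letter 8 places forward in the alphabet (wrapping around), then move the first 3 characters to the end (rotate left by 3).
Working it through for "dolphin": intermediate "lwtxpqv", final "xpqvlwt".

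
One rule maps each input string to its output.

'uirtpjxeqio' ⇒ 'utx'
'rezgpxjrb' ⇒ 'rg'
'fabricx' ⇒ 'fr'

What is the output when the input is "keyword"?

What's happening: keep one character in every 3, starting at position 1 (positions 1st, 4th, 7th, ...), then delete the last character.
Applying both steps to "keyword": "kwd", then "kw".

kw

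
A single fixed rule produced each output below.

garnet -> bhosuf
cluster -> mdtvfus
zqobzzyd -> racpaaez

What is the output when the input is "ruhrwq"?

The rule is to swap each adjacent pair of characters (1↔2, 3↔4, ...), then shift every letter 1 place forward in the alphabet (wrapping around).
Applying both steps to "ruhrwq": "urrhqw", then "vssirx".

vssirx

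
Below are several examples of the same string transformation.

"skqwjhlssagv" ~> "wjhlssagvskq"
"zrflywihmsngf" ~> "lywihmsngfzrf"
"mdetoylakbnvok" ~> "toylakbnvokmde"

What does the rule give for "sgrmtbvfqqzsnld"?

mtbvfqqzsnldsgr

In each case the input is transformed by: move the first 3 characters to the end (rotate left by 3).
Doing the same to "sgrmtbvfqqzsnld": "mtbvfqqzsnldsgr".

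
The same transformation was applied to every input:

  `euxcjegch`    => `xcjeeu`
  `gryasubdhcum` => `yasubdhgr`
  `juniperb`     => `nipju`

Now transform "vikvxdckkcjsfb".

The transformation: delete the last 3 characters, then move the first 2 characters to the end (rotate left by 2).
Starting from "vikvxdckkcjsfb": after the first operation, "vikvxdckkcj"; after the second, "kvxdckkcjvi".

kvxdckkcjvi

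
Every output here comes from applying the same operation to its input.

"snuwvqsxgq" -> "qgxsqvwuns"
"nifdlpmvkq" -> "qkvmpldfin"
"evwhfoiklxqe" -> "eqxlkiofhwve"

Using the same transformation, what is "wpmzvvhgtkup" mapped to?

puktghvvzmpw

In each case the input is transformed by: reverse the string.
So "wpmzvvhgtkup" becomes "puktghvvzmpw".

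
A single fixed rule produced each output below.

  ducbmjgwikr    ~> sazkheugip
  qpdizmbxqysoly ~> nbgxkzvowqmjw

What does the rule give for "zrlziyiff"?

pjxgwgdd

The transformation: delete the first character, then shift every letter 2 places backward in the alphabet (wrapping around).
So "zrlziyiff" becomes "pjxgwgdd".
(Check on "ducbmjgwikr": → "ucbmjgwikr" → "sazkheugip" ✓)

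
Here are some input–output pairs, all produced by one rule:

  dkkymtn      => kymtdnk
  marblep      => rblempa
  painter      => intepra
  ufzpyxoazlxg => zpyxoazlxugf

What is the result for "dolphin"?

Rule — swap the first and last characters, then move the first 2 characters to the end (rotate left by 2).
Starting from "dolphin": after the first operation, "nolphid"; after the second, "lphidno".

lphidno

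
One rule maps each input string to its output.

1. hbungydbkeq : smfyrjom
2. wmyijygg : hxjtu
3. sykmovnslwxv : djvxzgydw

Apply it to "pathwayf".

alesh

The pattern: shift every letter 11 places forward in the alphabet (wrapping around), then delete the last 3 characters.
Starting from "pathwayf": after the first operation, "aleshljq"; after the second, "alesh".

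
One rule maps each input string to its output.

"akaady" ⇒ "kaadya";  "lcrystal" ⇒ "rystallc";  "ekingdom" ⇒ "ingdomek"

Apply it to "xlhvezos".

Each output is the input with this applied: move the last 2 characters to the front (rotate right by 2), then swap the front and back halves of the string.
For "xlhvezos" the result is "hvezosxl".

hvezosxl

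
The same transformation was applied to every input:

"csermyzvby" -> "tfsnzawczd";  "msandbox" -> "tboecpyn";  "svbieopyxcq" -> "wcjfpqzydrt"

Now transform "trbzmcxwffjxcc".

The rule is to shift every letter 1 place forward in the alphabet (wrapping around), then move the first character to the end.
Starting from "trbzmcxwffjxcc": after the first operation, "uscandyxggkydd"; after the second, "scandyxggkyddu".

scandyxggkyddu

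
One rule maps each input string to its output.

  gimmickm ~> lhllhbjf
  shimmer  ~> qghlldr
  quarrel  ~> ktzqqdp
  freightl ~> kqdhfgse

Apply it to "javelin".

In each case the input is transformed by: swap the first and last characters, then shift every letter 1 place backward in the alphabet (wrapping around).
Starting from "javelin": after the first operation, "navelij"; after the second, "mzudkhi".

mzudkhi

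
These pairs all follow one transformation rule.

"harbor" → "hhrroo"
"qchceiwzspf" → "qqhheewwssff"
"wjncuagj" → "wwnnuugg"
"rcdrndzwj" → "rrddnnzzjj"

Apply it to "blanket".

bbaakktt

Looking at the pairs, the operation is to keep every other character starting from the first (positions 1st, 3rd, 5th, ...), then double every character.
On "blanket": the first step gives "bakt", and the second then gives "bbaakktt".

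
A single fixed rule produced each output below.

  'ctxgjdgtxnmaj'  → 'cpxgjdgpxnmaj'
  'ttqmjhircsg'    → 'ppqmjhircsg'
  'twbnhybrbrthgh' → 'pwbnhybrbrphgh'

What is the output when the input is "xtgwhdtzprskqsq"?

xpgwhdpzprskqsq

In each case the input is transformed by: replace every "t" with "p".
"xtgwhdtzprskqsq" → "xpgwhdpzprskqsq".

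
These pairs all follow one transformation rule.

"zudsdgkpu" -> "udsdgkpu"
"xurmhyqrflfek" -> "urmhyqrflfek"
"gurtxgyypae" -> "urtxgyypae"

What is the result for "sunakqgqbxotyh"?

unakqgqbxotyh

Looking at the pairs, the operation is to delete the first character.
"sunakqgqbxotyh" → "unakqgqbxotyh".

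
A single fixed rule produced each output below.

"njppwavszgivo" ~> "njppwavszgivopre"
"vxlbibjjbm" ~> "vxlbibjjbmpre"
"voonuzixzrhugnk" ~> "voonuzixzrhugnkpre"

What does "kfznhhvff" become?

kfznhhvffpre

Each output is the input with this applied: append "pre".
On "kfznhhvff" that produces "kfznhhvffpre".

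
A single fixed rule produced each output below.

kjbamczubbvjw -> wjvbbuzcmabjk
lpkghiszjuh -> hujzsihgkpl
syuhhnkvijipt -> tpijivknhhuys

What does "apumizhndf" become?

Looking at the pairs, the operation is to reverse the string.
"apumizhndf" → "fdnhzimupa".

fdnhzimupa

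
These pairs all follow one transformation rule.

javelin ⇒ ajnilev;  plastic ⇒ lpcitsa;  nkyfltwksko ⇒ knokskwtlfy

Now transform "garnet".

What's happening: reverse the string, then move the last 2 characters to the front (rotate right by 2).
"garnet" → "tenrag" → "agtenr".

agtenr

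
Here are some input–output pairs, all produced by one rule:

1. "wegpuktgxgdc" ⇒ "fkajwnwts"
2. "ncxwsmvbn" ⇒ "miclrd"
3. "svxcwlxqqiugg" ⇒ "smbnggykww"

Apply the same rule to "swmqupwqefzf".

Each output is the input with this applied: shift every letter 10 places backward in the alphabet (wrapping around), then delete the first 3 characters.
"swmqupwqefzf" → "gkfmguvpv".

gkfmguvpv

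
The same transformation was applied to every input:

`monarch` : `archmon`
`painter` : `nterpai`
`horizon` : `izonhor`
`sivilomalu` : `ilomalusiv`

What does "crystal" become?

The pattern: move the first 3 characters to the end (rotate left by 3).
On "crystal" that produces "stalcry".

stalcry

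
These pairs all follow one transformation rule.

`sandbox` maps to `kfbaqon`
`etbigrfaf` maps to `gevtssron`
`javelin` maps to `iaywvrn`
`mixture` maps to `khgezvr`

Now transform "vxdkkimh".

In each case the input is transformed by: sort the characters into reverse alphabetical order, then shift every letter 13 places forward in the alphabet (wrapping around) — i.e. ROT13.
On "vxdkkimh": the first step gives "xvmkkihd", and the second then gives "kizxxvuq".
(Check on "sandbox": → "xsondba" → "kfbaqon" ✓)

kizxxvuq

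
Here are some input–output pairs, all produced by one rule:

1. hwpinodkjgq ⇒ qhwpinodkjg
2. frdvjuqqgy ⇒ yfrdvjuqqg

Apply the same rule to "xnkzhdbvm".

mxnkzhdbv

The rule is to move the last character to the front.
For "xnkzhdbvm" the result is "mxnkzhdbv".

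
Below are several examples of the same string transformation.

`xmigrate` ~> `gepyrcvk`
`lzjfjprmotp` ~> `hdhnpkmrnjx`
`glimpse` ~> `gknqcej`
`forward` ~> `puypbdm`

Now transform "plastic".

yqrganj

In each case the input is transformed by: shift every letter 2 places backward in the alphabet (wrapping around), then move the first 2 characters to the end (rotate left by 2).
On "plastic": the first step gives "njyqrga", and the second then gives "yqrganj".
(Check on "xmigrate": → "vkgepyrc" → "gepyrcvk" ✓)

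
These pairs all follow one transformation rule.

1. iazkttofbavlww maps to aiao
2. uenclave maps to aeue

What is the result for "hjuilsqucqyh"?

The pattern: swap the front and back halves of the string, then keep only the vowels.
On "hjuilsqucqyh": the first step gives "qucqyhhjuils", and the second then gives "uui".

uui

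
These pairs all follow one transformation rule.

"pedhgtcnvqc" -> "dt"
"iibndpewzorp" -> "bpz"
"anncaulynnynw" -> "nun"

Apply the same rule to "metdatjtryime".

Rule — delete the last 3 characters, then keep one character in every 3, starting at position 3 (positions 3rd, 6th, 9th, ...).
Applying that to "metdatjtryime" gives "ttr".

ttr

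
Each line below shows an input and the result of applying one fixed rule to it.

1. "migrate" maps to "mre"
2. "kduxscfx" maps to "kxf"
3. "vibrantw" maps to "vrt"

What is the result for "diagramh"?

In each case the input is transformed by: keep one character in every 3, starting at position 1 (positions 1st, 4th, 7th, ...).
Doing the same to "diagramh": "dgm".

dgm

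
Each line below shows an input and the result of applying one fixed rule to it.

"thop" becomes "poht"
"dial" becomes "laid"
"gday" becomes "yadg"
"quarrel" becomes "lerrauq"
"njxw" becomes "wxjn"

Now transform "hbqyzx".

The rule is to reverse the string.
On "hbqyzx" that produces "xzyqbh".

xzyqbh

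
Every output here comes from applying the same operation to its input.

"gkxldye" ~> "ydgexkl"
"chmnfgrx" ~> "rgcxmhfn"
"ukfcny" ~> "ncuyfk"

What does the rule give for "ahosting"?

Looking at the pairs, the operation is to move the last 3 characters to the front (rotate right by 3), then swap each adjacent pair of characters (1↔2, 3↔4, ...).
For "ahosting", step one produces "ingahost"; step two turns that into "niagohts".

niagohts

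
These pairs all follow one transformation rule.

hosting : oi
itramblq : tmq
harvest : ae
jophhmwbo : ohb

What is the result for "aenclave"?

ele

Each output is the input with this applied: keep one character in every 3, starting at position 2 (positions 2nd, 5th, 8th, ...).
For "aenclave" the result is "ele".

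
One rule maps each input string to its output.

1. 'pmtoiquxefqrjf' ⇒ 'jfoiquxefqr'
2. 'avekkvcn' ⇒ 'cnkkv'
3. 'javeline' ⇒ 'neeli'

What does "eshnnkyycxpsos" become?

osnnkyycxps

The transformation: delete the first 3 characters, then move the last 2 characters to the front (rotate right by 2).
Working it through for "eshnnkyycxpsos": intermediate "nnkyycxpsos", final "osnnkyycxps".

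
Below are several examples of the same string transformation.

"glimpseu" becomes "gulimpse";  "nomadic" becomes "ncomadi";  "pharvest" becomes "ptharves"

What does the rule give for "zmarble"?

The pattern: swap the first and last characters, then move the last character to the front.
For "zmarble", step one produces "emarblz"; step two turns that into "zemarbl".
(Check on "glimpseu": → "ulimpseg" → "gulimpse" ✓)

zemarbl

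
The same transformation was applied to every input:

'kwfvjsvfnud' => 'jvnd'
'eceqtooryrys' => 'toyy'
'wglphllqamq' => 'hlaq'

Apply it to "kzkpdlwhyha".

Each output is the input with this applied: keep every other character starting from the first (positions 1st, 3rd, 5th, ...), then keep only the last 4 characters.
Doing the same to "kzkpdlwhyha": "dwya".

dwya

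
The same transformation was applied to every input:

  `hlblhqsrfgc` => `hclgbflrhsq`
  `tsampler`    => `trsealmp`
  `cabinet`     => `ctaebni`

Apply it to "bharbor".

brhoabr

The rule is to take characters alternately from the front and the back (1st, last, 2nd, 2nd-last, ...).
So "bharbor" becomes "brhoabr".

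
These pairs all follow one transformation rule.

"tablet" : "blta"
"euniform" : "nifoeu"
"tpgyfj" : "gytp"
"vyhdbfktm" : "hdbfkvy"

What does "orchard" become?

Looking at the pairs, the operation is to delete the last 2 characters, then move the first 2 characters to the end (rotate left by 2).
For "orchard", step one produces "orcha"; step two turns that into "chaor".

chaor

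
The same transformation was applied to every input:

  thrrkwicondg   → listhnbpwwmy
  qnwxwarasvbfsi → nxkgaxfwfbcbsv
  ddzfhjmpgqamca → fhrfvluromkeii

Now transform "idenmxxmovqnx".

The rule is to reverse the string, then shift every letter 5 places forward in the alphabet (wrapping around).
Starting from "idenmxxmovqnx": after the first operation, "xnqvomxxmnedi"; after the second, "csvatrccrsjin".
(Check on "qnwxwarasvbfsi": → "isfbvsarawxwnq" → "nxkgaxfwfbcbsv" ✓)

csvatrccrsjin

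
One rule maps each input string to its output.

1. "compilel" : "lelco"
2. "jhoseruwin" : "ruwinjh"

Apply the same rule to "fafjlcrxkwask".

Rule — move the first 2 characters to the end (rotate left by 2), then delete the first 3 characters.
Starting from "fafjlcrxkwask": after the first operation, "fjlcrxkwaskfa"; after the second, "crxkwaskfa".

crxkwaskfa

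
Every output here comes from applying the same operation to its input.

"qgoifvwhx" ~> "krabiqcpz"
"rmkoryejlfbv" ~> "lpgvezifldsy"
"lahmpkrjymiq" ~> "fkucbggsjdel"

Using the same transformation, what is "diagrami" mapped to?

The pattern: take characters alternately from the front and the back (1st, last, 2nd, 2nd-last, ...), then shift every letter 6 places backward in the alphabet (wrapping around).
Starting from "diagrami": after the first operation, "diimaagr"; after the second, "xccguual".

xccguual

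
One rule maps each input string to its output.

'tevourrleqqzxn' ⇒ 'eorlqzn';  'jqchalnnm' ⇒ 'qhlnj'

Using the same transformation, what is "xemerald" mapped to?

What's happening: move the first character to the end, then keep every other character starting from the first (positions 1st, 3rd, 5th, ...).
"xemerald" → "emeraldx" → "eead".

eead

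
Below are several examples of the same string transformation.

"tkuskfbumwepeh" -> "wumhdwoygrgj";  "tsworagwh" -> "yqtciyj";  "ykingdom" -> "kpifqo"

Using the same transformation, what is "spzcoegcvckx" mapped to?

beqgiexemz

Each output is the input with this applied: delete the first 2 characters, then shift every letter 2 places forward in the alphabet (wrapping around).
Starting from "spzcoegcvckx": after the first operation, "zcoegcvckx"; after the second, "beqgiexemz".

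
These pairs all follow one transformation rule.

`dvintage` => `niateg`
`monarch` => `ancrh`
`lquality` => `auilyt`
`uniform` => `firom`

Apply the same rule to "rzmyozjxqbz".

ymzoxjbqz

Looking at the pairs, the operation is to delete the first 2 characters, then swap each adjacent pair of characters (1↔2, 3↔4, ...).
Working it through for "rzmyozjxqbz": intermediate "myozjxqbz", final "ymzoxjbqz".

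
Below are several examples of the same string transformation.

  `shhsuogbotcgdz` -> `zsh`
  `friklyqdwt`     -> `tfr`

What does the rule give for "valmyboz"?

The pattern: move the first 2 characters to the end (rotate left by 2), then keep only the last 3 characters.
For "valmyboz", step one produces "lmybozva"; step two turns that into "zva".
(Check on "shhsuogbotcgdz": → "hsuogbotcgdzsh" → "zsh" ✓)

zva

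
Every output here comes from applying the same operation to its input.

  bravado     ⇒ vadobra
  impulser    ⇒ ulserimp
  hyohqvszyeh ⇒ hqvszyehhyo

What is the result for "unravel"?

avelunr

What's happening: move the first 3 characters to the end (rotate left by 3).
Doing the same to "unravel": "avelunr".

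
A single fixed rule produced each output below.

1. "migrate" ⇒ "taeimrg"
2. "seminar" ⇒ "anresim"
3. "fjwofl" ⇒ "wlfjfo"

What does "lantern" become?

renaltn

Each output is the input with this applied: swap each adjacent pair of characters (1↔2, 3↔4, ...), then move the last 3 characters to the front (rotate right by 3).
Applying both steps to "lantern": "altnren", then "renaltn".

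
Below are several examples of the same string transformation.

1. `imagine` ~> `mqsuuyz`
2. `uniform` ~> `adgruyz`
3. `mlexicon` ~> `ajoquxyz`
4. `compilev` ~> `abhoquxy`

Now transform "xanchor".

adjmotz

The transformation: shift every letter 12 places forward in the alphabet (wrapping around), then sort the characters into alphabetical order.
On "xanchor": the first step gives "jmzotad", and the second then gives "adjmotz".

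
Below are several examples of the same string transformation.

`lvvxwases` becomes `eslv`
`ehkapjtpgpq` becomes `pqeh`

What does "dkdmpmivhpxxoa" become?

oadk

The pattern: move the last 2 characters to the front (rotate right by 2), then keep only the first 4 characters.
"dkdmpmivhpxxoa" → "oadkdmpmivhpxx" → "oadk".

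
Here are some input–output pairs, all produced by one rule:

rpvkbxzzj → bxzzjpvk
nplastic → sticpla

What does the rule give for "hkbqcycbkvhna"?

Rule — delete the first character, then move the first 3 characters to the end (rotate left by 3).
So "hkbqcycbkvhna" becomes "cycbkvhnakbq".

cycbkvhnakbq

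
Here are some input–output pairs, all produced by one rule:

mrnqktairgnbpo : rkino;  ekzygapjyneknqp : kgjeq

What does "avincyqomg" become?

vco

The transformation: keep one character in every 3, starting at position 2 (positions 2nd, 5th, 8th, ...).
Applying that to "avincyqomg" gives "vco".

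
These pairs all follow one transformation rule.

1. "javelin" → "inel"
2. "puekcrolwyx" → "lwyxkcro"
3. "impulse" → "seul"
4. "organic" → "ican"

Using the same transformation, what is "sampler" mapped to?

erpl

Looking at the pairs, the operation is to delete the first 3 characters, then swap the front and back halves of the string.
For "sampler", step one produces "pler"; step two turns that into "erpl".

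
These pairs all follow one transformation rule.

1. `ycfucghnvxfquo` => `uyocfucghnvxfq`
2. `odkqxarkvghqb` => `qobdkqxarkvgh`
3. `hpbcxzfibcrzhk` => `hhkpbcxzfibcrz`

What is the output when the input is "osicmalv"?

Each output is the input with this applied: swap the first and last characters, then move the last 2 characters to the front (rotate right by 2).
Applying both steps to "osicmalv": "vsicmalo", then "lovsicma".

lovsicma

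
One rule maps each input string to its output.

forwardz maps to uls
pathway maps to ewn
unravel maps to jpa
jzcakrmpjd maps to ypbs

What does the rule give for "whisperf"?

lhg

The rule is to shift every letter 11 places backward in the alphabet (wrapping around), then keep one character in every 3, starting at position 1 (positions 1st, 4th, 7th, ...).
For "whisperf", step one produces "lwxhetgu"; step two turns that into "lhg".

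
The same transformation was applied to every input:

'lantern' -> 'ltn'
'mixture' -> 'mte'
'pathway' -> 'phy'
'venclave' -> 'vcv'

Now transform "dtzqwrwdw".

The pattern: keep one character in every 3, starting at position 1 (positions 1st, 4th, 7th, ...).
So "dtzqwrwdw" becomes "dqw".

dqw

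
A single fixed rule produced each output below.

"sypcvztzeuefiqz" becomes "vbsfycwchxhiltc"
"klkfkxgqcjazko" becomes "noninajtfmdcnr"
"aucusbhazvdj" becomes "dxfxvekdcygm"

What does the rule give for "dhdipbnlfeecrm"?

What's happening: shift every letter 3 places forward in the alphabet (wrapping around).
Applying that to "dhdipbnlfeecrm" gives "gkglseqoihhfup".

gkglseqoihhfup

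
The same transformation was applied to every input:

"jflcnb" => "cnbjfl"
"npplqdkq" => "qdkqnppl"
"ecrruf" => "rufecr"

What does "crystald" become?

taldcrys

Each output is the input with this applied: swap the front and back halves of the string.
For "crystald" the result is "taldcrys".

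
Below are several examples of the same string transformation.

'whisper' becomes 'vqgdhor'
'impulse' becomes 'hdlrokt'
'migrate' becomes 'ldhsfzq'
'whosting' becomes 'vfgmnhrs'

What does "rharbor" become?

What's happening: shift every letter 1 place backward in the alphabet (wrapping around), then take characters alternately from the front and the back (1st, last, 2nd, 2nd-last, ...).
Starting from "rharbor": after the first operation, "qgzqanq"; after the second, "qqgnzaq".
(Check on "whosting": → "vgnrshmf" → "vfgmnhrs" ✓)

qqgnzaq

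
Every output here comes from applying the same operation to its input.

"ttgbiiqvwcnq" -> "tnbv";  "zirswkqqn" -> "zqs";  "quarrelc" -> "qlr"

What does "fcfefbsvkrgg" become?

fgev

The transformation: take characters alternately from the front and the back (1st, last, 2nd, 2nd-last, ...), then keep one character in every 3, starting at position 1 (positions 1st, 4th, 7th, ...).
"fcfefbsvkrgg" → "fgev".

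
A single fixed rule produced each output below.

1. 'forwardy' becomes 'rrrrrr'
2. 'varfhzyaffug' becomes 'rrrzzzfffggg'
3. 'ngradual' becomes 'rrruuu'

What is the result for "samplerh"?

mmmeee

Rule — keep one character in every 3, starting at position 3 (positions 3rd, 6th, 9th, ...), then repeat every character 3 times.
Working it through for "samplerh": intermediate "me", final "mmmeee".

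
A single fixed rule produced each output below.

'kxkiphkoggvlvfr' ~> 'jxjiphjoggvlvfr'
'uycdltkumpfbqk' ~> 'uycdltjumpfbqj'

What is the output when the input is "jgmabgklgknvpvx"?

jgmabgjlgjnvpvx

In each case the input is transformed by: replace every "k" with "j".
Doing the same to "jgmabgklgknvpvx": "jgmabgjlgjnvpvx".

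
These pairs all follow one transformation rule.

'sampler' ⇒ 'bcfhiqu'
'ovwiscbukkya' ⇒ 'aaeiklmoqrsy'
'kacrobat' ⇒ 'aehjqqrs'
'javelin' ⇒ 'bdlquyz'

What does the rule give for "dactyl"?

Each output is the input with this applied: shift every letter 10 places backward in the alphabet (wrapping around), then sort the characters into alphabetical order.
On "dactyl" that produces "bjoqst".

bjoqst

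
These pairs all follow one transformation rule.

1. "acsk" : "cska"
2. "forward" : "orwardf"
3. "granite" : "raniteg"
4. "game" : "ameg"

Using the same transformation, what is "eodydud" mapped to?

What's happening: move the first character to the end.
For "eodydud" the result is "odydude".

odydude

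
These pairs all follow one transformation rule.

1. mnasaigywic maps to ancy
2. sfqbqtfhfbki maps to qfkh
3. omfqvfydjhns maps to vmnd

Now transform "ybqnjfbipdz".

jbzi

The transformation: keep one character in every 3, starting at position 2 (positions 2nd, 5th, 8th, ...), then swap each adjacent pair of characters (1↔2, 3↔4, ...).
On "ybqnjfbipdz": the first step gives "bjiz", and the second then gives "jbzi".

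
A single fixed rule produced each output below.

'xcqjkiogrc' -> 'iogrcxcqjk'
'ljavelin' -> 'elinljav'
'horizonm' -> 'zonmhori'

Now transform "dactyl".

Each output is the input with this applied: swap the front and back halves of the string.
"dactyl" → "tyldac".

tyldac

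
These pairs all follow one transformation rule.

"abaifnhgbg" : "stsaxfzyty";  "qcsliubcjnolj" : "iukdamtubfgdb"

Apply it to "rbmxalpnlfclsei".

The pattern: shift every letter 8 places backward in the alphabet (wrapping around).
For "rbmxalpnlfclsei" the result is "jtepsdhfdxudkwa".

jtepsdhfdxudkwa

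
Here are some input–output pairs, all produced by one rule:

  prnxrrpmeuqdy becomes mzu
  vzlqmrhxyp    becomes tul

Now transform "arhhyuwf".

qsb

The transformation: shift every letter 4 places backward in the alphabet (wrapping around), then keep only the last 3 characters.
"arhhyuwf" → "wndduqsb" → "qsb".
(Check on "vzlqmrhxyp": → "rvhmindtul" → "tul" ✓)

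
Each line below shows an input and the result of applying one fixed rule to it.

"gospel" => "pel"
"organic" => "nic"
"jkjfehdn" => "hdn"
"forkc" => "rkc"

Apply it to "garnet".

Rule — keep only the last 3 characters.
Doing the same to "garnet": "net".

net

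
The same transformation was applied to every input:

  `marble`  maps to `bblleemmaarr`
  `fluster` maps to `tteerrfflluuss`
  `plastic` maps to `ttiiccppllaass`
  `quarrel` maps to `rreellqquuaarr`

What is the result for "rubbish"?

iisshhrruubbbb

The rule is to move the last 3 characters to the front (rotate right by 3), then double every character.
Starting from "rubbish": after the first operation, "ishrubb"; after the second, "iisshhrruubbbb".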